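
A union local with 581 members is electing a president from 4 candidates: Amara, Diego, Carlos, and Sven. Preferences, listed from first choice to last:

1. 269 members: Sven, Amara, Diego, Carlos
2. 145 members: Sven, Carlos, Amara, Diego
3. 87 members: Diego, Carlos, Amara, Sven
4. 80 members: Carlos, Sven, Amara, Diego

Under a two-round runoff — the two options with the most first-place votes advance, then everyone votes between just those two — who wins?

Round 1 first-place votes: Amara 0, Diego 87, Carlos 80, Sven 414.
Sven and Diego advance.
Runoff: Sven is preferred to Diego by 494 voters; Diego by 87.
Sven wins the runoff.

Sven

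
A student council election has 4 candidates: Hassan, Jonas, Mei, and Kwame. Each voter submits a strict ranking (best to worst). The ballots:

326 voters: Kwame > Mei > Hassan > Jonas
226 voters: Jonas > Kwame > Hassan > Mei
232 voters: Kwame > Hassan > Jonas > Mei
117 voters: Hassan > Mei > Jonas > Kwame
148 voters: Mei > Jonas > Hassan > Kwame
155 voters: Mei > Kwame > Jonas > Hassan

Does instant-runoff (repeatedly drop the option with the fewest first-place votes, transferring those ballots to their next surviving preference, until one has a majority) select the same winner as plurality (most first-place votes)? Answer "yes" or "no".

Instant-runoff — R1 Hassan 117, Jonas 226, Mei 303, Kwame 558 (Hassan out); R2 Jonas 226, Mei 420, Kwame 558 (Jonas out); R3 Mei 420, Kwame 784 (Kwame winner). Winner: Kwame.
Plurality — first-place votes: Hassan 117, Jonas 226, Mei 303, Kwame 558. Winner: Kwame.
The two methods agree.

yes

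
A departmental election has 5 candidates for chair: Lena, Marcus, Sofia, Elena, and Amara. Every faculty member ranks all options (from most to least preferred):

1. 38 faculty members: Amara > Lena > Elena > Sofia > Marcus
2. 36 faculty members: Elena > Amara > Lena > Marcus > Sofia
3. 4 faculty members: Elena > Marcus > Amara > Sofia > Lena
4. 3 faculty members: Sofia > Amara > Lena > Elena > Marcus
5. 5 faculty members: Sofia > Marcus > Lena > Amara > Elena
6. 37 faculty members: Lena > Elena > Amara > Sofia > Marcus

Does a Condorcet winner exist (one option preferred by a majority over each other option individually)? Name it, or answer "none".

none

Checking pairwise contests:
Amara beats Lena 81–42.
Lena beats Marcus 114–9.
Lena beats Sofia 111–12.
Lena beats Elena 83–40.
Elena beats Amara 77–46.
Every option loses at least one head-to-head, so there is no Condorcet winner.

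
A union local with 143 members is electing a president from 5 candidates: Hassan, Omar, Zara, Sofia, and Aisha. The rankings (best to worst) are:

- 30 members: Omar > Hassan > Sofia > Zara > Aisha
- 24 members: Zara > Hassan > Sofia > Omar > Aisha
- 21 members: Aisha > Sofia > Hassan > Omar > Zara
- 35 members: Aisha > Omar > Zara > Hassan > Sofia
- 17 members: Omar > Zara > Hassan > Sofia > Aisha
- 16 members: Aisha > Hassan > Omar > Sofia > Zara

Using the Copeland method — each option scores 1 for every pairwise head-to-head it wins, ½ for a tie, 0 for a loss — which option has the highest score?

Hassan: beats Sofia; loses to Omar, Zara, and Aisha → score 1.
Omar: beats Hassan, Zara, and Sofia; loses to Aisha → score 3.
Zara: beats Hassan and Sofia; loses to Omar and Aisha → score 2.
Sofia: loses to Hassan, Omar, Zara, and Aisha → score 0.
Aisha: beats Hassan, Omar, Zara, and Sofia → score 4.
Aisha has the best pairwise record.

Aisha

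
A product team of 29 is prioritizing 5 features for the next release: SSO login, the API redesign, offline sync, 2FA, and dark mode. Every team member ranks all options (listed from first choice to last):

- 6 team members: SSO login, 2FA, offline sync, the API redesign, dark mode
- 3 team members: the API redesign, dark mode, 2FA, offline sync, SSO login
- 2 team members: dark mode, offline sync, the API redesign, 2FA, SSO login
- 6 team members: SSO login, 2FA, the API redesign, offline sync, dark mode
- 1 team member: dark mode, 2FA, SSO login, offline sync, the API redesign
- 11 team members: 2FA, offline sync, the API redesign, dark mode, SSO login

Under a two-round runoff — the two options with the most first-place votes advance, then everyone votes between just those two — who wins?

2FA

Round 1 first-place votes: SSO login 12, the API redesign 3, offline sync 0, 2FA 11, dark mode 3.
SSO login and 2FA advance.
Runoff: SSO login is preferred to 2FA by 12 voters; 2FA by 17.
2FA wins the runoff.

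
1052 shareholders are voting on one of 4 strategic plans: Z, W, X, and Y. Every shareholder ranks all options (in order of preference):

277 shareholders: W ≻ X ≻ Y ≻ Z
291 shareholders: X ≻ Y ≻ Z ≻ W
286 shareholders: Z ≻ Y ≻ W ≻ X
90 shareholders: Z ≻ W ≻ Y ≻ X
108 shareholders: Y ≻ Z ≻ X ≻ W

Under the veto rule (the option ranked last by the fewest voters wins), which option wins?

Last-place votes: Z 277, W 399, X 376, Y 0.
Y is ranked last by the fewest voters, so Y wins.

Y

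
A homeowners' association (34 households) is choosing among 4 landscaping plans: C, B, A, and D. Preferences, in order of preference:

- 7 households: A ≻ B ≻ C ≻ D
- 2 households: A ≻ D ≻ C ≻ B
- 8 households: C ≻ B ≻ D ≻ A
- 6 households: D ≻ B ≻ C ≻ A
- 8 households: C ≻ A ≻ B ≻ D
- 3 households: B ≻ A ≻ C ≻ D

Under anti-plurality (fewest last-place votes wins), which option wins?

C

Last-place votes: C 0, B 2, A 14, D 18.
C is ranked last by the fewest voters, so C wins.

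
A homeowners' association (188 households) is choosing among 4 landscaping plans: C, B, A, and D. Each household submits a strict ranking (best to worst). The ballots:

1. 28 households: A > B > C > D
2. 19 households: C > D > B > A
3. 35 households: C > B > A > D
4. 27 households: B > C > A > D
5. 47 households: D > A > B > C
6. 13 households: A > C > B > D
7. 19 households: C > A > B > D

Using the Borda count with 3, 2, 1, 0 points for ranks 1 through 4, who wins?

C: 28·1 + 19·3 + 35·3 + 27·2 + 47·0 + 13·2 + 19·3 = 327
B: 28·2 + 19·1 + 35·2 + 27·3 + 47·1 + 13·1 + 19·1 = 305
A: 28·3 + 19·0 + 35·1 + 27·1 + 47·2 + 13·3 + 19·2 = 317
D: 28·0 + 19·2 + 35·0 + 27·0 + 47·3 + 13·0 + 19·0 = 179
C has the highest Borda score (327).

C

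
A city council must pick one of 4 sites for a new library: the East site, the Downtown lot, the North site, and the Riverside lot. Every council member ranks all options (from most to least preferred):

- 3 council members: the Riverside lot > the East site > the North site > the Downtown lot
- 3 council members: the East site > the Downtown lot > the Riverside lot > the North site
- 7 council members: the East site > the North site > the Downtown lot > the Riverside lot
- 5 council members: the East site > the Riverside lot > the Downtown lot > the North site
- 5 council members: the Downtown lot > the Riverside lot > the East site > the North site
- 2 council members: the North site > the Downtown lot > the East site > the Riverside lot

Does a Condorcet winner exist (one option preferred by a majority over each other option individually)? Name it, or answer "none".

the East site vs the Downtown lot: 18–7 for the East site.
the East site vs the North site: 23–2 for the East site.
the East site vs the Riverside lot: 17–8 for the East site.
the East site beats every other option head-to-head.

the East site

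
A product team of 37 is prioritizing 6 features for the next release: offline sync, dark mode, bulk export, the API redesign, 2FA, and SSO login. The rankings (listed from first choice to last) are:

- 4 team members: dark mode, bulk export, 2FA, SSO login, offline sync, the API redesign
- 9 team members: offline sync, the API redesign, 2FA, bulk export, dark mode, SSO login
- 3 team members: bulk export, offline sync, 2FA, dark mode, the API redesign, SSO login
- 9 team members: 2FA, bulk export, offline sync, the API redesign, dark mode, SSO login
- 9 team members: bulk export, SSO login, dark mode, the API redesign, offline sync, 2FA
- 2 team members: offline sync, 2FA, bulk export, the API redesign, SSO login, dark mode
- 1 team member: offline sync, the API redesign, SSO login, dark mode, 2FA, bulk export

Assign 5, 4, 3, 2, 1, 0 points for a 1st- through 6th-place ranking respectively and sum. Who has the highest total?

offline sync: 4·1 + 9·5 + 3·4 + 9·3 + 9·1 + 2·5 + 1·5 = 112
dark mode: 4·5 + 9·1 + 3·2 + 9·1 + 9·3 + 2·0 + 1·2 = 73
bulk export: 4·4 + 9·2 + 3·5 + 9·4 + 9·5 + 2·3 + 1·0 = 136
the API redesign: 4·0 + 9·4 + 3·1 + 9·2 + 9·2 + 2·2 + 1·4 = 83
2FA: 4·3 + 9·3 + 3·3 + 9·5 + 9·0 + 2·4 + 1·1 = 102
SSO login: 4·2 + 9·0 + 3·0 + 9·0 + 9·4 + 2·1 + 1·3 = 49
bulk export has the highest Borda score (136).

bulk export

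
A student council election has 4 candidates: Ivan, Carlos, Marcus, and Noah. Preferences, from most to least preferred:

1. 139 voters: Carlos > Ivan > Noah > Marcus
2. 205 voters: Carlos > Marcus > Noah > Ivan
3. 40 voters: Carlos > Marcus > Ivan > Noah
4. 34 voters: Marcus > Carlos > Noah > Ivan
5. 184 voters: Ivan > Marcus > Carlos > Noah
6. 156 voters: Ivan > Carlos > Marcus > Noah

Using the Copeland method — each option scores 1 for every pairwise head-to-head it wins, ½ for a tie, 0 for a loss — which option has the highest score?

Ivan: beats Marcus and Noah; loses to Carlos → score 2.
Carlos: beats Ivan, Marcus, and Noah → score 3.
Marcus: beats Noah; loses to Ivan and Carlos → score 1.
Noah: loses to Ivan, Carlos, and Marcus → score 0.
Carlos has the best pairwise record.

Carlos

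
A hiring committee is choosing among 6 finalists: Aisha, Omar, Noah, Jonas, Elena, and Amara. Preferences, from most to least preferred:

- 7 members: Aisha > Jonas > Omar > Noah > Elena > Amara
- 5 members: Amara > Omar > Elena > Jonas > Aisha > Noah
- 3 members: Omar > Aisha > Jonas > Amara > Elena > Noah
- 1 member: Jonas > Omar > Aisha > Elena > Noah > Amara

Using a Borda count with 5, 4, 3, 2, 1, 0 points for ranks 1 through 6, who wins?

Aisha: 7·5 + 5·1 + 3·4 + 1·3 = 55
Omar: 7·3 + 5·4 + 3·5 + 1·4 = 60
Noah: 7·2 + 5·0 + 3·0 + 1·1 = 15
Jonas: 7·4 + 5·2 + 3·3 + 1·5 = 52
Elena: 7·1 + 5·3 + 3·1 + 1·2 = 27
Amara: 7·0 + 5·5 + 3·2 + 1·0 = 31
Omar has the highest Borda score (60).

Omar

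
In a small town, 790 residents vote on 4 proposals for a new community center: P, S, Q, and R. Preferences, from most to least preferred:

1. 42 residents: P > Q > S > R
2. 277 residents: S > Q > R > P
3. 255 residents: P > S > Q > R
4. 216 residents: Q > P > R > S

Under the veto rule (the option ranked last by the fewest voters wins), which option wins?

Q

Last-place votes: P 277, S 216, Q 0, R 297.
Q is ranked last by the fewest voters, so Q wins.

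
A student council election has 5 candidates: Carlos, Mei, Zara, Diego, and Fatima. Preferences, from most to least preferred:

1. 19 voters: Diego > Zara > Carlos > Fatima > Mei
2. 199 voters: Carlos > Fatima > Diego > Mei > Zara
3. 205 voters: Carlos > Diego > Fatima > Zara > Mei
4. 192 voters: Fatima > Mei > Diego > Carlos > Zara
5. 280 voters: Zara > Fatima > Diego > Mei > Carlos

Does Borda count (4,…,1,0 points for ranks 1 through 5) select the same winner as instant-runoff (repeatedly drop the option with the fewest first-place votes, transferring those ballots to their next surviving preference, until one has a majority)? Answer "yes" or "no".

Borda — scores: Carlos 1846, Mei 1055, Zara 1382, Diego 2033, Fatima 2634. Winner: Fatima.
Instant-runoff — R1 Carlos 404, Mei 0, Zara 280, Diego 19, Fatima 192 (Mei out); R2 Carlos 404, Zara 280, Diego 19, Fatima 192 (Diego out); R3 Carlos 404, Zara 299, Fatima 192 (Fatima out); R4 Carlos 596, Zara 299 (Carlos winner). Winner: Carlos.
The two methods disagree.

no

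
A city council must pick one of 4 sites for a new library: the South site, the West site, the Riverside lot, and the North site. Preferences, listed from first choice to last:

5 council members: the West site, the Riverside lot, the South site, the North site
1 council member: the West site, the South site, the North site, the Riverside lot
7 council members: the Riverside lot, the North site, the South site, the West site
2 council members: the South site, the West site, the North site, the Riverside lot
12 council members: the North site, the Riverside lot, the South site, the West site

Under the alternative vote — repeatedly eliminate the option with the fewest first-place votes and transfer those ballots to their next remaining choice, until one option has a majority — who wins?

the North site

Round 1: the South site 2, the West site 6, the Riverside lot 7, the North site 12. Eliminate the South site.
Round 2: the West site 8, the Riverside lot 7, the North site 12. Eliminate the Riverside lot.
Round 3: the West site 8, the North site 19. The North site has a majority.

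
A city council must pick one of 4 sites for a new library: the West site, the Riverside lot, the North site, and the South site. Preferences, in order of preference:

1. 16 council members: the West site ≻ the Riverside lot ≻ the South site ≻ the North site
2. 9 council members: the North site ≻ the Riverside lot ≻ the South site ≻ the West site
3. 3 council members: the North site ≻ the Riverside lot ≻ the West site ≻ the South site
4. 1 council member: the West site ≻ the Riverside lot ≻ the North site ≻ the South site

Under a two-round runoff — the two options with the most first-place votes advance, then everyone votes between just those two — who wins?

the West site

Round 1 first-place votes: the West site 17, the Riverside lot 0, the North site 12, the South site 0.
the West site and the North site advance.
Runoff: the West site is preferred to the North site by 17 voters; the North site by 12.
the West site wins the runoff.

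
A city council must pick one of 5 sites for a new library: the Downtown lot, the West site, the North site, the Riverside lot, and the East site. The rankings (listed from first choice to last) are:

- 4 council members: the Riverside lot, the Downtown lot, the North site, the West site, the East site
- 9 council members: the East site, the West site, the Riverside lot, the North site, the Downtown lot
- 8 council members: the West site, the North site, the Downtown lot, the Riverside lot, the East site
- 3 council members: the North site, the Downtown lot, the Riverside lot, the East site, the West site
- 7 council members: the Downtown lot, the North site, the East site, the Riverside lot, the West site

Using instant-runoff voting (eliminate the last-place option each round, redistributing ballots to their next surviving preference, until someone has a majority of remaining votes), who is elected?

Round 1: the Downtown lot 7, the West site 8, the North site 3, the Riverside lot 4, the East site 9. Eliminate the North site.
Round 2: the Downtown lot 10, the West site 8, the Riverside lot 4, the East site 9. Eliminate the Riverside lot.
Round 3: the Downtown lot 14, the West site 8, the East site 9. Eliminate the West site.
Round 4: the Downtown lot 22, the East site 9. The Downtown lot has a majority.

the Downtown lot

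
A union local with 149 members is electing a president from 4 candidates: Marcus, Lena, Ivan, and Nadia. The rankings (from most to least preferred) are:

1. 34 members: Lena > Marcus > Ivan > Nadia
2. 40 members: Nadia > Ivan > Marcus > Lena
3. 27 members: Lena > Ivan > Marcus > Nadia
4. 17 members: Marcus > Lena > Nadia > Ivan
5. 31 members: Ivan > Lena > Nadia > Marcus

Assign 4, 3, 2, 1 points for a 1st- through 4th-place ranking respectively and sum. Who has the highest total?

Marcus: 34·3 + 40·2 + 27·2 + 17·4 + 31·1 = 335
Lena: 34·4 + 40·1 + 27·4 + 17·3 + 31·3 = 428
Ivan: 34·2 + 40·3 + 27·3 + 17·1 + 31·4 = 410
Nadia: 34·1 + 40·4 + 27·1 + 17·2 + 31·2 = 317
Lena has the highest Borda score (428).

Lena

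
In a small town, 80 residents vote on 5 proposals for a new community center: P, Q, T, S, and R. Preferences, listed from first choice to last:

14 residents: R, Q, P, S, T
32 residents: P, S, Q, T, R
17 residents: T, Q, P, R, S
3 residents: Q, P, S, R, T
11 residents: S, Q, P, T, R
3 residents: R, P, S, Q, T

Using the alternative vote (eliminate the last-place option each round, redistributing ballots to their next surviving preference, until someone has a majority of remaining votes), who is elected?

Round 1: P 32, Q 3, T 17, S 11, R 17. Eliminate Q.
Round 2: P 35, T 17, S 11, R 17. Eliminate S.
Round 3: P 46, T 17, R 17. P has a majority.

P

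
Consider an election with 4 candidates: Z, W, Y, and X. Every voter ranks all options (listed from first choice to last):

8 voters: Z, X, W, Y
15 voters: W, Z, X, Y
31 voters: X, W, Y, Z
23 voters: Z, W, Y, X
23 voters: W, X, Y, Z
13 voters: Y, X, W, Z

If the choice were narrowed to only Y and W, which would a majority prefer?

Voters preferring Y to W: 13; preferring W to Y: 100.
W wins the head-to-head.

W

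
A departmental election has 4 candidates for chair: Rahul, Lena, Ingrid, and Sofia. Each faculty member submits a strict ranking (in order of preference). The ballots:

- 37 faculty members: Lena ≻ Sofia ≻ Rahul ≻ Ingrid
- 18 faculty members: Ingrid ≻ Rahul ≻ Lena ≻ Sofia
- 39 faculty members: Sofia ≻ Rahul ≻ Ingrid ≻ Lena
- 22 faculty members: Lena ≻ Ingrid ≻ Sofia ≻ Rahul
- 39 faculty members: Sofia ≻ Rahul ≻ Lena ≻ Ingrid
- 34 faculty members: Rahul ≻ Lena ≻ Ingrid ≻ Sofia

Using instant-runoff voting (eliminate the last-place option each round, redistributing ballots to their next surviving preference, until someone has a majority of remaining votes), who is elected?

Lena

Round 1: Rahul 34, Lena 59, Ingrid 18, Sofia 78. Eliminate Ingrid.
Round 2: Rahul 52, Lena 59, Sofia 78. Eliminate Rahul.
Round 3: Lena 111, Sofia 78. Lena has a majority.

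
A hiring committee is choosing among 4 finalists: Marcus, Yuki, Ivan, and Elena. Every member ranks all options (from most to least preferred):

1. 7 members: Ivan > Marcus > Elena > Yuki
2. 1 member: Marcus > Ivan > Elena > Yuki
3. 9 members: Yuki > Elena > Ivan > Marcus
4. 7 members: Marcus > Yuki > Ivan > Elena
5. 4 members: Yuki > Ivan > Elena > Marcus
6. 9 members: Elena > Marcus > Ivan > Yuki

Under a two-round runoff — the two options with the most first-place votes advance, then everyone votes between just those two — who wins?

Round 1 first-place votes: Marcus 8, Yuki 13, Ivan 7, Elena 9.
Yuki and Elena advance.
Runoff: Yuki is preferred to Elena by 20 voters; Elena by 17.
Yuki wins the runoff.

Yuki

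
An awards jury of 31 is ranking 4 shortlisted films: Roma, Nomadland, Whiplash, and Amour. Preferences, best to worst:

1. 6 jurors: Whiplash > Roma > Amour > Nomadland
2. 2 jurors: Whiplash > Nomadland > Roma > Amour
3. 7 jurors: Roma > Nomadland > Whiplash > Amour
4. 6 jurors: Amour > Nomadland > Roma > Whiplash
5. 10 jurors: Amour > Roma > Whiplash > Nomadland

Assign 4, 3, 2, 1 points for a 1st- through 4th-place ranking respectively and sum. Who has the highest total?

Roma

Roma: 6·3 + 2·2 + 7·4 + 6·2 + 10·3 = 92
Nomadland: 6·1 + 2·3 + 7·3 + 6·3 + 10·1 = 61
Whiplash: 6·4 + 2·4 + 7·2 + 6·1 + 10·2 = 72
Amour: 6·2 + 2·1 + 7·1 + 6·4 + 10·4 = 85
Roma has the highest Borda score (92).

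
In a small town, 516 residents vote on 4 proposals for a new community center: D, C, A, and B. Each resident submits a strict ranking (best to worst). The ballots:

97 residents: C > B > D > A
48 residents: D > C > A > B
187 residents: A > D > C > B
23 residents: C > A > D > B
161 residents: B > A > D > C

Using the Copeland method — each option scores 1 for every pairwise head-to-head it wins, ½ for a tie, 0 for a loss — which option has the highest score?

D: beats C; ties B; loses to A → score 1.5.
C: beats B; loses to D and A → score 1.
A: beats D and C; ties B → score 2.5.
B: ties D and A; loses to C → score 1.
A has the best pairwise record.

A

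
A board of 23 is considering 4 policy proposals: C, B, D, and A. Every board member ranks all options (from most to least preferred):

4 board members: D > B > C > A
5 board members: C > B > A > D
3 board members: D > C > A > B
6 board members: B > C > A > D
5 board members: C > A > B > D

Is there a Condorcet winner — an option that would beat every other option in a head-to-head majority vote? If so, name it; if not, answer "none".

C

C vs B: 13–10 for C.
C vs D: 16–7 for C.
C vs A: 23–0 for C.
C beats every other option head-to-head.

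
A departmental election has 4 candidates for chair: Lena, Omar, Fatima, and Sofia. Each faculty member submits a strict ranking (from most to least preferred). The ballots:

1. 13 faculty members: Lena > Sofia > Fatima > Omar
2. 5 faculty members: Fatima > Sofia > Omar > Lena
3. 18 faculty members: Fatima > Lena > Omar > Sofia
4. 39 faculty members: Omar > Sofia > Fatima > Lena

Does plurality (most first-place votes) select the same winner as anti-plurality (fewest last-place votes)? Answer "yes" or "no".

Plurality — first-place votes: Lena 13, Omar 39, Fatima 23, Sofia 0. Winner: Omar.
Anti-plurality — last-place votes: Lena 44, Omar 13, Fatima 0, Sofia 18. Winner: Fatima.
The two methods disagree.

no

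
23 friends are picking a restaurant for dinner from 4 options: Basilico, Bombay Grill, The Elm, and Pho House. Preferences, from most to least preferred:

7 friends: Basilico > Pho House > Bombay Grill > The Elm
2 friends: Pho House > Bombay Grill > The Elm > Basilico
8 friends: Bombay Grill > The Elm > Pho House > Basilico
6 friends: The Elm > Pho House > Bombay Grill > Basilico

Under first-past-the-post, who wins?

First-place votes: Basilico 7, Bombay Grill 8, The Elm 6, Pho House 2.
Bombay Grill has the most first-place votes.

Bombay Grill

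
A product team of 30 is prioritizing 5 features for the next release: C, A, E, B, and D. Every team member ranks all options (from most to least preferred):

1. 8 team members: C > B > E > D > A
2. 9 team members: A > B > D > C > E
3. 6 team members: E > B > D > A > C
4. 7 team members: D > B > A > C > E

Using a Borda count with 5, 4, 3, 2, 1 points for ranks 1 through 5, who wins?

C: 8·5 + 9·2 + 6·1 + 7·2 = 78
A: 8·1 + 9·5 + 6·2 + 7·3 = 86
E: 8·3 + 9·1 + 6·5 + 7·1 = 70
B: 8·4 + 9·4 + 6·4 + 7·4 = 120
D: 8·2 + 9·3 + 6·3 + 7·5 = 96
B has the highest Borda score (120).

B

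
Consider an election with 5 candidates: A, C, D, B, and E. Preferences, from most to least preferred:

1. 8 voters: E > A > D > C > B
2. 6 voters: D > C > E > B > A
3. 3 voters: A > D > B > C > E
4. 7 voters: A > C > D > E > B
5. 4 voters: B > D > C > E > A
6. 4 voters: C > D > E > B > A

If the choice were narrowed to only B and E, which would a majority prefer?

E

Voters preferring B to E: 7; preferring E to B: 25.
E wins the head-to-head.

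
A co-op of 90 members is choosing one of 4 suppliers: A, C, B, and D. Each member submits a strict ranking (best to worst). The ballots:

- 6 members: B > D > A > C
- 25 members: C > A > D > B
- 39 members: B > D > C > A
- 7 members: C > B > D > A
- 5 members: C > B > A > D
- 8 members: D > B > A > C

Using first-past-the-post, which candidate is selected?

First-place votes: A 0, C 37, B 45, D 8.
B has the most first-place votes.

B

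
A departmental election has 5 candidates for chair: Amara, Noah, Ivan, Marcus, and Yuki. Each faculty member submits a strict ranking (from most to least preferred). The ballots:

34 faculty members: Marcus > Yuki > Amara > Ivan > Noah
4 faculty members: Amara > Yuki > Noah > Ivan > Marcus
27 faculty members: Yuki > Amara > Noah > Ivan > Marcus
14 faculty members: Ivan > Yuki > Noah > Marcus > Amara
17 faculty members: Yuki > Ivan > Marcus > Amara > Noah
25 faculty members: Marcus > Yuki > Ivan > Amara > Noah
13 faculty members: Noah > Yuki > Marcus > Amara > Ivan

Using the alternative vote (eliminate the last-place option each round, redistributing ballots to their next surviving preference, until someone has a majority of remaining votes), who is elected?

Yuki

Round 1: Amara 4, Noah 13, Ivan 14, Marcus 59, Yuki 44. Eliminate Amara.
Round 2: Noah 13, Ivan 14, Marcus 59, Yuki 48. Eliminate Noah.
Round 3: Ivan 14, Marcus 59, Yuki 61. Eliminate Ivan.
Round 4: Marcus 59, Yuki 75. Yuki has a majority.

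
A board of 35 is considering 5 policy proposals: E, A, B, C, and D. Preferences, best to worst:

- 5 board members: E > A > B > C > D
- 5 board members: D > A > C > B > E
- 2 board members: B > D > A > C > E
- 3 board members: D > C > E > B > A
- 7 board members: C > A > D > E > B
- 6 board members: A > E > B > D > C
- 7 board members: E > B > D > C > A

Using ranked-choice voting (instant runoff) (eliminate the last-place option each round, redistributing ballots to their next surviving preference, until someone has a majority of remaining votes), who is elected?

E

Round 1: E 12, A 6, B 2, C 7, D 8. Eliminate B.
Round 2: E 12, A 6, C 7, D 10. Eliminate A.
Round 3: E 18, C 7, D 10. E has a majority.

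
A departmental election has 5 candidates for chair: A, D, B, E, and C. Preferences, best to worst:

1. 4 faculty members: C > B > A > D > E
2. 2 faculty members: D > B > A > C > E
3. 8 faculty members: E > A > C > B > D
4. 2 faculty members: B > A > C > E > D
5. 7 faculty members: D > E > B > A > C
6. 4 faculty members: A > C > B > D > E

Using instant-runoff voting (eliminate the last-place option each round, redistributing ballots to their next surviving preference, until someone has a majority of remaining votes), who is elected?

A

Round 1: A 4, D 9, B 2, E 8, C 4. Eliminate B.
Round 2: A 6, D 9, E 8, C 4. Eliminate C.
Round 3: A 10, D 9, E 8. Eliminate E.
Round 4: A 18, D 9. A has a majority.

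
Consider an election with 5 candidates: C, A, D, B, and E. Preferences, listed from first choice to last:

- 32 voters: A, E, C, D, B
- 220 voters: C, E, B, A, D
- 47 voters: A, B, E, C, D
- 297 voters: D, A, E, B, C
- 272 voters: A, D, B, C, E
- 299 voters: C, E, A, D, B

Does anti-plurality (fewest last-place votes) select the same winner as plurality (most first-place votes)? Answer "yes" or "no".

Anti-plurality — last-place votes: C 297, A 0, D 267, B 331, E 272. Winner: A.
Plurality — first-place votes: C 519, A 351, D 297, B 0, E 0. Winner: C.
The two methods disagree.

no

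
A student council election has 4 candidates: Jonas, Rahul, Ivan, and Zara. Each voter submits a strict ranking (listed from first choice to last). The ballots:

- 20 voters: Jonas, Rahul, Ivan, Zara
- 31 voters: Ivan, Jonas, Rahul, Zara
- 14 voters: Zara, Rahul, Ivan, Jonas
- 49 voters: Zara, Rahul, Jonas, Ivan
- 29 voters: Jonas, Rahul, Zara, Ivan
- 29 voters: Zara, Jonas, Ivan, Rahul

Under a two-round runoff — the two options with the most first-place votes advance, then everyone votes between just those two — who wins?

Zara

Round 1 first-place votes: Jonas 49, Rahul 0, Ivan 31, Zara 92.
Zara and Jonas advance.
Runoff: Zara is preferred to Jonas by 92 voters; Jonas by 80.
Zara wins the runoff.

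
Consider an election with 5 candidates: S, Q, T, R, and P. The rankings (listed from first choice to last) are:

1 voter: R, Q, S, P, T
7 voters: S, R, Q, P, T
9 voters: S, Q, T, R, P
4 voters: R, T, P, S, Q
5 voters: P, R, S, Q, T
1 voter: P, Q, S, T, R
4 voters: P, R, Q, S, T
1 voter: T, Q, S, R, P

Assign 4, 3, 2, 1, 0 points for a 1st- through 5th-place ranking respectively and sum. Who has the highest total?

S: 1·2 + 7·4 + 9·4 + 4·1 + 5·2 + 1·2 + 4·1 + 1·2 = 88
Q: 1·3 + 7·2 + 9·3 + 4·0 + 5·1 + 1·3 + 4·2 + 1·3 = 63
T: 1·0 + 7·0 + 9·2 + 4·3 + 5·0 + 1·1 + 4·0 + 1·4 = 35
R: 1·4 + 7·3 + 9·1 + 4·4 + 5·3 + 1·0 + 4·3 + 1·1 = 78
P: 1·1 + 7·1 + 9·0 + 4·2 + 5·4 + 1·4 + 4·4 + 1·0 = 56
S has the highest Borda score (88).

S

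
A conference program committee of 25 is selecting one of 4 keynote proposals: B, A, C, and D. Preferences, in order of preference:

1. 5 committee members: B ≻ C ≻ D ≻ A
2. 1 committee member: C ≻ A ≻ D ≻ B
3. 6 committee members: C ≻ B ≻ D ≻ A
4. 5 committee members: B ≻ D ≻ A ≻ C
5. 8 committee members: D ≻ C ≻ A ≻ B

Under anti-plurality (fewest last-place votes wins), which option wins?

D

Last-place votes: B 9, A 11, C 5, D 0.
D is ranked last by the fewest voters, so D wins.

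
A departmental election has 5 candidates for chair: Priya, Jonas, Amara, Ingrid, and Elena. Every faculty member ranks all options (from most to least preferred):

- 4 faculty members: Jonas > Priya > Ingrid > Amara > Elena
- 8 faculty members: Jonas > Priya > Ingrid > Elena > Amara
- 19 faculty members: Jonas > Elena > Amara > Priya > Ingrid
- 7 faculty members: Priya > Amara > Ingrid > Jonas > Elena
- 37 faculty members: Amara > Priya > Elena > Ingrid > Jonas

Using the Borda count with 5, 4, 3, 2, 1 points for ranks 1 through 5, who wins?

Priya: 4·4 + 8·4 + 19·2 + 7·5 + 37·4 = 269
Jonas: 4·5 + 8·5 + 19·5 + 7·2 + 37·1 = 206
Amara: 4·2 + 8·1 + 19·3 + 7·4 + 37·5 = 286
Ingrid: 4·3 + 8·3 + 19·1 + 7·3 + 37·2 = 150
Elena: 4·1 + 8·2 + 19·4 + 7·1 + 37·3 = 214
Amara has the highest Borda score (286).

Amara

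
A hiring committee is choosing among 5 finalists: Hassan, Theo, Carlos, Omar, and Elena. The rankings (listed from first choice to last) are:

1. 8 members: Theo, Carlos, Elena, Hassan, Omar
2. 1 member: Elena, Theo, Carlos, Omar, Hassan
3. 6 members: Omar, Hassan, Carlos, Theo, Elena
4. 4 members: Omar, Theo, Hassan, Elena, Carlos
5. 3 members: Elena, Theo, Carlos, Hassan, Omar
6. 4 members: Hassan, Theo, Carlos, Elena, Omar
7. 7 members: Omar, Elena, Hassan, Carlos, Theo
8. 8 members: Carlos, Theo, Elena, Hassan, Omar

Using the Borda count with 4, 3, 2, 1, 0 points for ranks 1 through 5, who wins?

Hassan: 8·1 + 1·0 + 6·3 + 4·2 + 3·1 + 4·4 + 7·2 + 8·1 = 75
Theo: 8·4 + 1·3 + 6·1 + 4·3 + 3·3 + 4·3 + 7·0 + 8·3 = 98
Carlos: 8·3 + 1·2 + 6·2 + 4·0 + 3·2 + 4·2 + 7·1 + 8·4 = 91
Omar: 8·0 + 1·1 + 6·4 + 4·4 + 3·0 + 4·0 + 7·4 + 8·0 = 69
Elena: 8·2 + 1·4 + 6·0 + 4·1 + 3·4 + 4·1 + 7·3 + 8·2 = 77
Theo has the highest Borda score (98).

Theo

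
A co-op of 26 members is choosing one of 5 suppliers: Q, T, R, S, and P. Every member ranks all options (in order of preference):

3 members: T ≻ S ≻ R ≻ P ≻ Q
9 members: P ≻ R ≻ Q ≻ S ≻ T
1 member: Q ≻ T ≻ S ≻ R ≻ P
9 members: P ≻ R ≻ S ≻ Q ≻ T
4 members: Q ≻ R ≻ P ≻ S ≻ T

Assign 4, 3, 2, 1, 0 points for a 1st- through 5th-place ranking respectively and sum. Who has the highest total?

P

Q: 3·0 + 9·2 + 1·4 + 9·1 + 4·4 = 47
T: 3·4 + 9·0 + 1·3 + 9·0 + 4·0 = 15
R: 3·2 + 9·3 + 1·1 + 9·3 + 4·3 = 73
S: 3·3 + 9·1 + 1·2 + 9·2 + 4·1 = 42
P: 3·1 + 9·4 + 1·0 + 9·4 + 4·2 = 83
P has the highest Borda score (83).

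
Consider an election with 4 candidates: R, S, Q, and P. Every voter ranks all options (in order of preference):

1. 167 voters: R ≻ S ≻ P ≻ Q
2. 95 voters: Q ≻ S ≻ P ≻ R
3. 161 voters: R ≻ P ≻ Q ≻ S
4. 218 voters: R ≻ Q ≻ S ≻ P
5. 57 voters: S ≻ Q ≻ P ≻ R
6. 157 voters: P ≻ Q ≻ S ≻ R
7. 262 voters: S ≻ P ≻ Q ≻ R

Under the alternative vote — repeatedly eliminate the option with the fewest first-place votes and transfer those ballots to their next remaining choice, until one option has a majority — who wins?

S

Round 1: R 546, S 319, Q 95, P 157. Eliminate Q.
Round 2: R 546, S 414, P 157. Eliminate P.
Round 3: R 546, S 571. S has a majority.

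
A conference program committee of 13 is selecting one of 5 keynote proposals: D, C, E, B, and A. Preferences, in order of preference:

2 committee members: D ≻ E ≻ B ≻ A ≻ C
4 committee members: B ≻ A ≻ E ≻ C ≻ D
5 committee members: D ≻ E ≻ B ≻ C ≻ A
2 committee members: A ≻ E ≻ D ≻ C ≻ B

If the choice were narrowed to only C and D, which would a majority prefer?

Voters preferring C to D: 4; preferring D to C: 9.
D wins the head-to-head.

D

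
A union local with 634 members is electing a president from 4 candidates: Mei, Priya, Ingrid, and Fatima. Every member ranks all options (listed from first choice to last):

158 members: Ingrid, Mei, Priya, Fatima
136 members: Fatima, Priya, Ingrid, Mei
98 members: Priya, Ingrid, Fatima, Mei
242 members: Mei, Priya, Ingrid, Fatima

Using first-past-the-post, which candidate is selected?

First-place votes: Mei 242, Priya 98, Ingrid 158, Fatima 136.
Mei has the most first-place votes.

Mei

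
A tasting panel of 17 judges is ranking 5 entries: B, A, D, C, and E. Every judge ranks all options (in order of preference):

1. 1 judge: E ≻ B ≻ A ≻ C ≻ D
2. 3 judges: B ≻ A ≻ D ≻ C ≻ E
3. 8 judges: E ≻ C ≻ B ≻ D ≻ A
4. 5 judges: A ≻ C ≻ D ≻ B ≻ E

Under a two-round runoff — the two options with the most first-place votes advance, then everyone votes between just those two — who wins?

Round 1 first-place votes: B 3, A 5, D 0, C 0, E 9.
E and A advance.
Runoff: E is preferred to A by 9 voters; A by 8.
E wins the runoff.

E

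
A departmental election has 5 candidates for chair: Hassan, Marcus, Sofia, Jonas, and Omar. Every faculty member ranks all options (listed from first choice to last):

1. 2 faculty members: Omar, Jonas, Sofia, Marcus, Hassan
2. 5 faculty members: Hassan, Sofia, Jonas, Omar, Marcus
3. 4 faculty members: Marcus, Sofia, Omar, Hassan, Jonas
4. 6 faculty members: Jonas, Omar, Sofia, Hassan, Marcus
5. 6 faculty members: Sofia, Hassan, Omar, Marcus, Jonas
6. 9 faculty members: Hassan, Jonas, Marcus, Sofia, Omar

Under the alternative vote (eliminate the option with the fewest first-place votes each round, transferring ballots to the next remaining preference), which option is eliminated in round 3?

Jonas

Round 1: Hassan 14, Marcus 4, Sofia 6, Jonas 6, Omar 2. Eliminate Omar.
Round 2: Hassan 14, Marcus 4, Sofia 6, Jonas 8. Eliminate Marcus.
Round 3: Hassan 14, Sofia 10, Jonas 8. Eliminate Jonas.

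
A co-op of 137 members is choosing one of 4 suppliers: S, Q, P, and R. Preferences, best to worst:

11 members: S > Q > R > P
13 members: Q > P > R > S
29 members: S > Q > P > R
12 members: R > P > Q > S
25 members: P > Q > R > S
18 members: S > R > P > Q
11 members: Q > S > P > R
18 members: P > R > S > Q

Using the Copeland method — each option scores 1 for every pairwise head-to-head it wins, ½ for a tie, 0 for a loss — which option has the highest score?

S: beats Q, P, and R → score 3.
Q: beats R; loses to S and P → score 1.
P: beats Q and R; loses to S → score 2.
R: loses to S, Q, and P → score 0.
S has the best pairwise record.

S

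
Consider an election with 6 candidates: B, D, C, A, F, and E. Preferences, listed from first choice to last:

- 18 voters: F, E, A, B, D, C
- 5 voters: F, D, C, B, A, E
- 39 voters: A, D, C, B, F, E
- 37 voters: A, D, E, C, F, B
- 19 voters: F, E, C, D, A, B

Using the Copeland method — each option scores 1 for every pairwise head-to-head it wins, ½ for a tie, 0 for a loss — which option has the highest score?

B: loses to D, C, A, F, and E → score 0.
D: beats B, C, F, and E; loses to A → score 4.
C: beats B and F; loses to D, A, and E → score 2.
A: beats B, D, C, F, and E → score 5.
F: beats B and E; loses to D, C, and A → score 2.
E: beats B and C; loses to D, A, and F → score 2.
A has the best pairwise record.

A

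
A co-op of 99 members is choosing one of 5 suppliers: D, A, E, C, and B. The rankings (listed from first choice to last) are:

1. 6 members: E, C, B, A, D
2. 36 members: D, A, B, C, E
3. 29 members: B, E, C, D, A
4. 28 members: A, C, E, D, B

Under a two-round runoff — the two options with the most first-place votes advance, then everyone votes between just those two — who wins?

Round 1 first-place votes: D 36, A 28, E 6, C 0, B 29.
D and B advance.
Runoff: D is preferred to B by 64 voters; B by 35.
D wins the runoff.

D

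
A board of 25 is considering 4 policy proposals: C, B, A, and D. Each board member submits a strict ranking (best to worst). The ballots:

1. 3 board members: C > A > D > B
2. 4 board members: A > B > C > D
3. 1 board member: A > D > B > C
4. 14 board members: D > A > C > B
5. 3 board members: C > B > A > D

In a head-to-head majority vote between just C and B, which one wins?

Voters preferring C to B: 20; preferring B to C: 5.
C wins the head-to-head.

C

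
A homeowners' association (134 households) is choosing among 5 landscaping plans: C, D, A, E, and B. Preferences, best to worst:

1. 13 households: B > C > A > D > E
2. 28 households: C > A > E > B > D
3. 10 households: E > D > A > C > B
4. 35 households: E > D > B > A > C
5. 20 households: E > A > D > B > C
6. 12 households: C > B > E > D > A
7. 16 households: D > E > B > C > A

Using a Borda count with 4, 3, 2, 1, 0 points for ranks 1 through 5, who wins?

E

C: 13·3 + 28·4 + 10·1 + 35·0 + 20·0 + 12·4 + 16·1 = 225
D: 13·1 + 28·0 + 10·3 + 35·3 + 20·2 + 12·1 + 16·4 = 264
A: 13·2 + 28·3 + 10·2 + 35·1 + 20·3 + 12·0 + 16·0 = 225
E: 13·0 + 28·2 + 10·4 + 35·4 + 20·4 + 12·2 + 16·3 = 388
B: 13·4 + 28·1 + 10·0 + 35·2 + 20·1 + 12·3 + 16·2 = 238
E has the highest Borda score (388).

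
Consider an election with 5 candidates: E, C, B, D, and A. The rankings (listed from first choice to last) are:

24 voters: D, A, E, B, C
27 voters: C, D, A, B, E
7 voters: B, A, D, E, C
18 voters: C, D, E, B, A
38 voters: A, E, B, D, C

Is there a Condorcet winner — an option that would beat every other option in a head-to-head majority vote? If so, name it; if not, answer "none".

D

D vs E: 76–38 for D.
D vs C: 69–45 for D.
D vs B: 69–45 for D.
D vs A: 69–45 for D.
D beats every other option head-to-head.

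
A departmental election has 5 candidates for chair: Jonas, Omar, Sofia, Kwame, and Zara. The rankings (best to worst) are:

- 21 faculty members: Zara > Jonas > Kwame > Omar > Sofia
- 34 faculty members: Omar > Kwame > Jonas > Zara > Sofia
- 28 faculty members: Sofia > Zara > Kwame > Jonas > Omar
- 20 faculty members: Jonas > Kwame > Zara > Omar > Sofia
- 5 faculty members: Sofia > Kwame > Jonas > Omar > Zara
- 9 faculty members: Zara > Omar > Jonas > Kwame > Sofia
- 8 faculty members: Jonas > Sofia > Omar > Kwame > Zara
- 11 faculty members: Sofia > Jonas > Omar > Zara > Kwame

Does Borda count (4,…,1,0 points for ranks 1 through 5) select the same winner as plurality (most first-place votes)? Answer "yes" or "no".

Borda — scores: Jonas 332, Omar 247, Sofia 200, Kwame 292, Zara 289. Winner: Jonas.
Plurality — first-place votes: Jonas 28, Omar 34, Sofia 44, Kwame 0, Zara 30. Winner: Sofia.
The two methods disagree.

no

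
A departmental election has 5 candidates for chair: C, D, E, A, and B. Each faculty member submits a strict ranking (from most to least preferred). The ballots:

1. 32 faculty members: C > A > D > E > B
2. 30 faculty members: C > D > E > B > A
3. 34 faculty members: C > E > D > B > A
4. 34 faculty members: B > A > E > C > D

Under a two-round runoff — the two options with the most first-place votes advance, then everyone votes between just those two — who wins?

Round 1 first-place votes: C 96, D 0, E 0, A 0, B 34.
C and B advance.
Runoff: C is preferred to B by 96 voters; B by 34.
C wins the runoff.

C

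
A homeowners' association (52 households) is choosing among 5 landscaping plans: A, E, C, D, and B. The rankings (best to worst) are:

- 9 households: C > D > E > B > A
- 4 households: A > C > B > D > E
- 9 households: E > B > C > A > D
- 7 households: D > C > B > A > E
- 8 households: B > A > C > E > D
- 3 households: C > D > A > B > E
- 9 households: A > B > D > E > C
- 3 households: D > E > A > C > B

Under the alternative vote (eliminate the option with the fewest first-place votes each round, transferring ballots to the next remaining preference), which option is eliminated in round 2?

Round 1: A 13, E 9, C 12, D 10, B 8. Eliminate B.
Round 2: A 21, E 9, C 12, D 10. Eliminate E.

E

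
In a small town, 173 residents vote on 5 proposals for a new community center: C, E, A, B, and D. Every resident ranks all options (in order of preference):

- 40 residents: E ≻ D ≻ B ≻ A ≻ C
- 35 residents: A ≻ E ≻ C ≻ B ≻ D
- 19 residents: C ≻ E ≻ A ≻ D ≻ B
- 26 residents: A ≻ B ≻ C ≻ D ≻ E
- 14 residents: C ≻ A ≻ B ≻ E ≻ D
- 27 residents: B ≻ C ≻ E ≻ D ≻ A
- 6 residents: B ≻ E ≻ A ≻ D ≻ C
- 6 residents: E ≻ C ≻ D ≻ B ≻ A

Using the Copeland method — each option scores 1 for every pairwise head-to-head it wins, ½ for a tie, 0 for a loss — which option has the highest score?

C: beats D; loses to E, A, and B → score 1.
E: beats C, A, B, and D → score 4.
A: beats C, B, and D; loses to E → score 3.
B: beats C and D; loses to E and A → score 2.
D: loses to C, E, A, and B → score 0.
E has the best pairwise record.

E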